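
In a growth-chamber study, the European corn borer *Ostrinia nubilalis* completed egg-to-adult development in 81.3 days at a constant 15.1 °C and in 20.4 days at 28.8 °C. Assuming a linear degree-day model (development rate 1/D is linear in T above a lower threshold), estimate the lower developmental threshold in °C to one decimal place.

10.5 °C

Linear rate model ⇒ the product D·(T − T_b) is constant across temperatures.
81.3·(15.1 − T_b) = 20.4·(28.8 − T_b)
T_b = (81.3·15.1 − 20.4·28.8) / (81.3 − 20.4) = 640.11 / 60.9 = 10.511 °C ≈ 10.5 °C.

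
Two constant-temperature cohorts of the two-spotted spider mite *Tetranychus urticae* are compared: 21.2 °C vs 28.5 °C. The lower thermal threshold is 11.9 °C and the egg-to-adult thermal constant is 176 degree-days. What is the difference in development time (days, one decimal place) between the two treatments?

8.3 days

At 21.2 °C: 176 / (21.2 − 11.9) = 176 / 9.3 = 18.925 d.
At 28.5 °C: 176 / (28.5 − 11.9) = 176 / 16.6 = 10.602 d.
Difference = |18.925 − 10.602| = 8.322 ≈ 8.3 days.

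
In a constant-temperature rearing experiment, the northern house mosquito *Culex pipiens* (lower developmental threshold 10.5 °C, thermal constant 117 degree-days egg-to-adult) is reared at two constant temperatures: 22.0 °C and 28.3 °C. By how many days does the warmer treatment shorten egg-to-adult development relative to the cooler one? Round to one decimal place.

At 22.0 °C: 117 / (22.0 − 10.5) = 117 / 11.5 = 10.174 d.
At 28.3 °C: 117 / (28.3 − 10.5) = 117 / 17.8 = 6.573 d.
Difference = |10.174 − 6.573| = 3.601 ≈ 3.6 days.

3.6 days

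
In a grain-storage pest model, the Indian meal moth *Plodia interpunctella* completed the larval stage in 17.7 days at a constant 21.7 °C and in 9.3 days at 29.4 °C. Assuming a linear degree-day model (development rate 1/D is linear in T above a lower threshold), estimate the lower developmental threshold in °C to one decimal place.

Under the model K = D·(T − T_b), so D₁·(T₁ − T_b) = D₂·(T₂ − T_b).
17.7·(21.7 − T_b) = 9.3·(29.4 − T_b)
T_b = (17.7·21.7 − 9.3·29.4) / (17.7 − 9.3) = 110.67 / 8.4 = 13.175 °C ≈ 13.2 °C.

13.2 °C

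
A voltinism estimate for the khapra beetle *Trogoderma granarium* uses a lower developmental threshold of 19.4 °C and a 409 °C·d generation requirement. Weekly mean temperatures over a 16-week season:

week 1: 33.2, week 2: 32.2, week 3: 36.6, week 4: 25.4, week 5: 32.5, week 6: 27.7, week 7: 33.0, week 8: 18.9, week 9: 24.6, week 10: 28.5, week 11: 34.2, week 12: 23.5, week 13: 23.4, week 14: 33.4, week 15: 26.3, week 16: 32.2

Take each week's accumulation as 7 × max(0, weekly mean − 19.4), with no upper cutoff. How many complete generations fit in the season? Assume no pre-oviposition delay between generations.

2 generations

Weekly DD (7 × max(0, T̄ − 19.4)): 96.6, 89.6, 120.4, 42.0, 91.7, 58.1, 95.2, 0.0, 36.4, 63.7, 103.6, 28.7, 28.0, 98.0, 48.3, 89.6.
Season total = 1089.9 DD.
Complete generations = ⌊1089.9 / 409⌋ = 2.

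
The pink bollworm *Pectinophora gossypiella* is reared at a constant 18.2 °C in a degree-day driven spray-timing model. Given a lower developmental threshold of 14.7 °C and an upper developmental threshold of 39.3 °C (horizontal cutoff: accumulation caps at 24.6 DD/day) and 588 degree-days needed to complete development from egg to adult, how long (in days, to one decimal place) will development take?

168.0 days

Daily accumulation = 18.2 − 14.7 = 3.5 DD/day.
Duration = 588 / 3.5 = 168.000 ≈ 168.0 days.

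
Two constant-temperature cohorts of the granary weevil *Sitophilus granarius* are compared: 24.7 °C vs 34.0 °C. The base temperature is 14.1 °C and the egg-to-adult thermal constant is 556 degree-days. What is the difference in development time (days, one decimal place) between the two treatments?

At 24.7 °C: 556 / (24.7 − 14.1) = 556 / 10.6 = 52.453 d.
At 34.0 °C: 556 / (34.0 − 14.1) = 556 / 19.9 = 27.940 d.
Difference = |52.453 − 27.940| = 24.513 ≈ 24.5 days.

24.5 days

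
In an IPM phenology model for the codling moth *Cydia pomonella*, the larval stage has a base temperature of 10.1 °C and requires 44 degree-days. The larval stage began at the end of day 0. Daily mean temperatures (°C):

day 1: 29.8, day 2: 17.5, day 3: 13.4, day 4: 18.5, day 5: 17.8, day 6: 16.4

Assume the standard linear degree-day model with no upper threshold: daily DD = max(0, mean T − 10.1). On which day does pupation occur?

Daily DD above 10.1 °C: 19.7, 7.4, 3.3, 8.4, 7.7, 6.3.
Cumulative: 19.7, 27.1, 30.4, 38.8, 46.5, 52.8.
The total first reaches 44 DD on day 5.

day 5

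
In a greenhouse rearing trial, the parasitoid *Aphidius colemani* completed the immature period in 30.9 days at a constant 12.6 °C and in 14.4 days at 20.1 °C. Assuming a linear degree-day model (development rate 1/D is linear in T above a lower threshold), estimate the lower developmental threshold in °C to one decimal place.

6.1 °C

Linear rate model ⇒ the product D·(T − T_b) is constant across temperatures.
30.9·(12.6 − T_b) = 14.4·(20.1 − T_b)
T_b = (30.9·12.6 − 14.4·20.1) / (30.9 − 14.4) = 99.90 / 16.5 = 6.055 °C ≈ 6.1 °C.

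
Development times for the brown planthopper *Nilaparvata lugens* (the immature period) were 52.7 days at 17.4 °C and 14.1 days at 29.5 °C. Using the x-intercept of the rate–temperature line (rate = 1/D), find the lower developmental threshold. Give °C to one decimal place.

13.0 °C

Linear rate model ⇒ the product D·(T − T_b) is constant across temperatures.
52.7·(17.4 − T_b) = 14.1·(29.5 − T_b)
T_b = (52.7·17.4 − 14.1·29.5) / (52.7 − 14.1) = 501.03 / 38.6 = 12.980 °C ≈ 13.0 °C.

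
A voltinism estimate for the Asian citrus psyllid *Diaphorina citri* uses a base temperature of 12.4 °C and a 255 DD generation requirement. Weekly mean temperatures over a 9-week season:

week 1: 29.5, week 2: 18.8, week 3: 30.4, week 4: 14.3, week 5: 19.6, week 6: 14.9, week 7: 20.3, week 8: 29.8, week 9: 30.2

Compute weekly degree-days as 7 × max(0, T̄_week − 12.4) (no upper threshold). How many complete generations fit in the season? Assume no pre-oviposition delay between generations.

2 generations

Weekly DD (7 × max(0, T̄ − 12.4)): 119.7, 44.8, 126.0, 13.3, 50.4, 17.5, 55.3, 121.8, 124.6.
Season total = 673.4 DD.
Complete generations = ⌊673.4 / 255⌋ = 2.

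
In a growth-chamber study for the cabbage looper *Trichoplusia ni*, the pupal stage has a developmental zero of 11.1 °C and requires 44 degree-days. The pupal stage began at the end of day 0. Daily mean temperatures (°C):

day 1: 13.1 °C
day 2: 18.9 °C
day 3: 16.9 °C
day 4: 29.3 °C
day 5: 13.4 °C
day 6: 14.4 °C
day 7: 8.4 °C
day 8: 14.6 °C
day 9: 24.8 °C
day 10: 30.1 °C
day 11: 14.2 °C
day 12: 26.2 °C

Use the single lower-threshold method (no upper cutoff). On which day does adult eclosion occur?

Daily DD above 11.1 °C: 2.0, 7.8, 5.8, 18.2, 2.3, 3.3, 0.0, 3.5, 13.7, 19.0, 3.1, 15.1.
Cumulative: 2.0, 9.8, 15.6, 33.8, 36.1, 39.4, 39.4, 42.9, 56.6, 75.6, 78.7, 93.8.
The total first reaches 44 DD on day 9.

day 9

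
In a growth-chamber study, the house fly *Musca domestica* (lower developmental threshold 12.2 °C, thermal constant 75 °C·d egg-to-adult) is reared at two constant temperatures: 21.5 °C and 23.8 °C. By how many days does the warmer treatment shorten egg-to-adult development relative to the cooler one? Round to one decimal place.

1.6 days

At 21.5 °C: 75 / (21.5 − 12.2) = 75 / 9.3 = 8.065 d.
At 23.8 °C: 75 / (23.8 − 12.2) = 75 / 11.6 = 6.466 d.
Difference = |8.065 − 6.466| = 1.599 ≈ 1.6 days.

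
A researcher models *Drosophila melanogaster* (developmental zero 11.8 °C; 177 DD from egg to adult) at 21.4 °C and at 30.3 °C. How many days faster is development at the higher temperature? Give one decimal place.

At 21.4 °C: 177 / (21.4 − 11.8) = 177 / 9.6 = 18.438 d.
At 30.3 °C: 177 / (30.3 − 11.8) = 177 / 18.5 = 9.568 d.
Difference = |18.438 − 9.568| = 8.870 ≈ 8.9 days.

8.9 days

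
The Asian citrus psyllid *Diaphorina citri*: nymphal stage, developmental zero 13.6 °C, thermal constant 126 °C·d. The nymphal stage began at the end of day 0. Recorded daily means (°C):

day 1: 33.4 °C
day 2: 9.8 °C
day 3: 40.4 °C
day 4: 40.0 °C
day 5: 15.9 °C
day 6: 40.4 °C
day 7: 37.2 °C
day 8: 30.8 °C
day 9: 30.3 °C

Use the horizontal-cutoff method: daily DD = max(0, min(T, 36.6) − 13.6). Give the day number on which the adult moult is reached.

Daily DD above 13.6 °C (capped at 23.0): 19.8, 0.0, 23.0, 23.0, 2.3, 23.0, 23.0, 17.2, 16.7.
Cumulative: 19.8, 19.8, 42.8, 65.8, 68.1, 91.1, 114.1, 131.3, 148.0.
The total first reaches 126 DD on day 8.

day 8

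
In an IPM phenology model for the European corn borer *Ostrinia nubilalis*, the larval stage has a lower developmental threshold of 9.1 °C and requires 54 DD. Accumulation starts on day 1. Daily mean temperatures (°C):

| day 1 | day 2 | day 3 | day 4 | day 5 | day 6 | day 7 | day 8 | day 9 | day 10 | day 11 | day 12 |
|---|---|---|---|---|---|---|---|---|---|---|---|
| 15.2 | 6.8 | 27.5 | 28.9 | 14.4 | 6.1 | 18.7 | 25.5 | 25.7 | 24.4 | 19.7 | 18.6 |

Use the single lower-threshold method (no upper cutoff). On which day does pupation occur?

Daily DD above 9.1 °C: 6.1, 0.0, 18.4, 19.8, 5.3, 0.0, 9.6, 16.4, 16.6, 15.3, 10.6, 9.5.
Cumulative: 6.1, 6.1, 24.5, 44.3, 49.6, 49.6, 59.2, 75.6, 92.2, 107.5, 118.1, 127.6.
The total first reaches 54 DD on day 7.

day 7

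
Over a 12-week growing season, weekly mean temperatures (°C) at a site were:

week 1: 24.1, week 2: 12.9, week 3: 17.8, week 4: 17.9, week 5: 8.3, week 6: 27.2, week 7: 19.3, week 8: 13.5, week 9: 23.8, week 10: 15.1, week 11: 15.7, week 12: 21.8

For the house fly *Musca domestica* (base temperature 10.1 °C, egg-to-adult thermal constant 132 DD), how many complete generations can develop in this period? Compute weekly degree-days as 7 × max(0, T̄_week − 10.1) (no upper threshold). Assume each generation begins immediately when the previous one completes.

5 generations

Weekly DD (7 × max(0, T̄ − 10.1)): 98.0, 19.6, 53.9, 54.6, 0.0, 119.7, 64.4, 23.8, 95.9, 35.0, 39.2, 81.9.
Season total = 686.0 DD.
Complete generations = ⌊686.0 / 132⌋ = 5.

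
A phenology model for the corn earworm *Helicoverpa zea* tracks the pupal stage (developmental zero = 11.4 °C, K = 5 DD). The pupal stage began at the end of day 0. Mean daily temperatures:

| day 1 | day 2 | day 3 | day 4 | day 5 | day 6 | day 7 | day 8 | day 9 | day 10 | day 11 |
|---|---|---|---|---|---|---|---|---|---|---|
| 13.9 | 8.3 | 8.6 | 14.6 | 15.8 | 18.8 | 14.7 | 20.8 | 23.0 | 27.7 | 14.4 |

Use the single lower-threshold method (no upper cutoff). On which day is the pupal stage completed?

Daily DD above 11.4 °C: 2.5, 0.0, 0.0, 3.2, 4.4, 7.4, 3.3, 9.4, 11.6, 16.3, 3.0.
Cumulative: 2.5, 2.5, 2.5, 5.7, 10.1, 17.5, 20.8, 30.2, 41.8, 58.1, 61.1.
The total first reaches 5 DD on day 4.

day 4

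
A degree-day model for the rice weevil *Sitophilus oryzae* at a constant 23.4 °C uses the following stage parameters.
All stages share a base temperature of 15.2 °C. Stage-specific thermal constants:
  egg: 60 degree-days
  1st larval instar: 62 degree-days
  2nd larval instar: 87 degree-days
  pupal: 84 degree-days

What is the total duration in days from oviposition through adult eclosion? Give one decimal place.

Daily accumulation at 23.4 °C = 23.4 − 15.2 = 8.2 DD/day.
Total K = 60 + 62 + 87 + 84 = 293 DD.
Total duration = 293 / 8.2 = 35.732 ≈ 35.7 days.

35.7 days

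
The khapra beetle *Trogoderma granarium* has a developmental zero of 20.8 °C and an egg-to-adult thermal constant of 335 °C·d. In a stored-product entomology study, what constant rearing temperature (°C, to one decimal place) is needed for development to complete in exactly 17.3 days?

Required daily accumulation = 335 / 17.3 = 19.364 DD/day.
T = T_base + 19.364 = 20.8 + 19.364 = 40.164 ≈ 40.2 °C.

40.2 °C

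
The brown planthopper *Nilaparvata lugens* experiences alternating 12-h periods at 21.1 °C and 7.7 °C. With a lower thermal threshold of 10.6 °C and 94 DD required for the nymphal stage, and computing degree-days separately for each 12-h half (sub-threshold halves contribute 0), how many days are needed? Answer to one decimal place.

Day half: max(0, 21.1 − 10.6) × 0.5 = 10.5 × 0.5 = 5.25 DD.
Night half: max(0, 7.7 − 10.6) × 0.5 = 0.0 × 0.5 = 0.00 DD.
Per 24 h: 5.25 DD/day.
Duration = 94 / 5.25 = 17.905 ≈ 17.9 days.

17.9 days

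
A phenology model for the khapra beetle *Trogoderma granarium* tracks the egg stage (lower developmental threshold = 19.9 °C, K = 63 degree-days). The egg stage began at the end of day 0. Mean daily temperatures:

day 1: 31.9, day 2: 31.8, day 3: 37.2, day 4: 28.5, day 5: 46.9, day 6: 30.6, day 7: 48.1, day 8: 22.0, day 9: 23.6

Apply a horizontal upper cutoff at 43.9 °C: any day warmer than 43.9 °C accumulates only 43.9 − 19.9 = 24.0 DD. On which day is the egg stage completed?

Daily DD above 19.9 °C (capped at 24.0): 12.0, 11.9, 17.3, 8.6, 24.0, 10.7, 24.0, 2.1, 3.7.
Cumulative: 12.0, 23.9, 41.2, 49.8, 73.8, 84.5, 108.5, 110.6, 114.3.
The total first reaches 63 DD on day 5.

day 5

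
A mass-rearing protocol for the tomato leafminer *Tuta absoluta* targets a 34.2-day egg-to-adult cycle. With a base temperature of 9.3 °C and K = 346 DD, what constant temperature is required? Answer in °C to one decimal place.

19.4 °C

Required daily accumulation = 346 / 34.2 = 10.117 DD/day.
T = T_base + 10.117 = 9.3 + 10.117 = 19.417 ≈ 19.4 °C.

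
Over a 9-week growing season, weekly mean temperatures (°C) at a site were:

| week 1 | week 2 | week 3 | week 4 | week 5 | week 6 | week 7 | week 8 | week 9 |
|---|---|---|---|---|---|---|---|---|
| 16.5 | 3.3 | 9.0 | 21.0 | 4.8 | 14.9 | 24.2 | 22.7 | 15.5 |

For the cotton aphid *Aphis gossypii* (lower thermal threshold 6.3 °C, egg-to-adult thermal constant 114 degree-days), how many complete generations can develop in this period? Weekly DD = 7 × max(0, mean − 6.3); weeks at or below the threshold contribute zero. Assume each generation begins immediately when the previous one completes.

Weekly DD (7 × max(0, T̄ − 6.3)): 71.4, 0.0, 18.9, 102.9, 0.0, 60.2, 125.3, 114.8, 64.4.
Season total = 557.9 DD.
Complete generations = ⌊557.9 / 114⌋ = 4.

4 generations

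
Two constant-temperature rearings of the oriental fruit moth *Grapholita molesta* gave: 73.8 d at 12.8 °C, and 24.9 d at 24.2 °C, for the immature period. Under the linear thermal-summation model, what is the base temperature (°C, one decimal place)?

7.0 °C

Equal thermal constants: D₁(T₁ − T_b) = D₂(T₂ − T_b).
73.8·(12.8 − T_b) = 24.9·(24.2 − T_b)
T_b = (73.8·12.8 − 24.9·24.2) / (73.8 − 24.9) = 342.06 / 48.9 = 6.995 °C ≈ 7.0 °C.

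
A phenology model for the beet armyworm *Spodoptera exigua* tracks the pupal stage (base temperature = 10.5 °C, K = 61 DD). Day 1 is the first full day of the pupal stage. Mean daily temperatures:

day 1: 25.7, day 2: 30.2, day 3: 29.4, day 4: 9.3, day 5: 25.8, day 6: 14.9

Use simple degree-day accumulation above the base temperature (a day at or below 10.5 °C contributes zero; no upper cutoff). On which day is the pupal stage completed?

day 5

Daily DD above 10.5 °C: 15.2, 19.7, 18.9, 0.0, 15.3, 4.4.
Cumulative: 15.2, 34.9, 53.8, 53.8, 69.1, 73.5.
The total first reaches 61 DD on day 5.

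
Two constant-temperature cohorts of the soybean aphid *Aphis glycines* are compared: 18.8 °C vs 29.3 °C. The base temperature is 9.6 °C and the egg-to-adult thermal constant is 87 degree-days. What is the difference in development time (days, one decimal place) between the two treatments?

At 18.8 °C: 87 / (18.8 − 9.6) = 87 / 9.2 = 9.457 d.
At 29.3 °C: 87 / (29.3 − 9.6) = 87 / 19.7 = 4.416 d.
Difference = |9.457 − 4.416| = 5.040 ≈ 5.0 days.

5.0 days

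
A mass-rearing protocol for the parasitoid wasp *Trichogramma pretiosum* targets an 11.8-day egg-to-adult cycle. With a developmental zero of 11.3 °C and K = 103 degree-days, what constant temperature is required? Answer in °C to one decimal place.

20.0 °C

Required daily accumulation = 103 / 11.8 = 8.729 DD/day.
T = T_base + 8.729 = 11.3 + 8.729 = 20.029 ≈ 20.0 °C.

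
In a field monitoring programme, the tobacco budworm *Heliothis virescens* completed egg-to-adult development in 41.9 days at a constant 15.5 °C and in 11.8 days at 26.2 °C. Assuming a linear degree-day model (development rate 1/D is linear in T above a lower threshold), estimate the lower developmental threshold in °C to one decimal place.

11.3 °C

Equal thermal constants: D₁(T₁ − T_b) = D₂(T₂ − T_b).
41.9·(15.5 − T_b) = 11.8·(26.2 − T_b)
T_b = (41.9·15.5 − 11.8·26.2) / (41.9 − 11.8) = 340.29 / 30.1 = 11.305 °C ≈ 11.3 °C.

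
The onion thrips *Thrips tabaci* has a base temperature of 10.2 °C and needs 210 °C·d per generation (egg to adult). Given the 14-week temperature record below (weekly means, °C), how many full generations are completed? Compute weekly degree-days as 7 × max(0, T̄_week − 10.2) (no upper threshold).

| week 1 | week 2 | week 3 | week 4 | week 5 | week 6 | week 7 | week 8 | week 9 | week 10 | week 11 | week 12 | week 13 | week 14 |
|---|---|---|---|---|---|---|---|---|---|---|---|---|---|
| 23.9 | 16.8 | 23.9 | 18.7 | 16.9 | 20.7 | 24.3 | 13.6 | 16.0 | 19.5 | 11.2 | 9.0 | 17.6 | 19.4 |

3 generations

Weekly DD (7 × max(0, T̄ − 10.2)): 95.9, 46.2, 95.9, 59.5, 46.9, 73.5, 98.7, 23.8, 40.6, 65.1, 7.0, 0.0, 51.8, 64.4.
Season total = 769.3 DD.
Complete generations = ⌊769.3 / 210⌋ = 3.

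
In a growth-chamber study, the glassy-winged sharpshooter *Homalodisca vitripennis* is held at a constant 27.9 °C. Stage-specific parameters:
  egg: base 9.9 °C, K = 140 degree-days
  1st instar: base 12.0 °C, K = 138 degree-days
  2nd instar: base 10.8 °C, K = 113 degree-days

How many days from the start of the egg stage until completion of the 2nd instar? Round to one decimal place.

egg: 140 / (27.9 − 9.9) = 140 / 18.0 = 7.778 d.
1st instar: 138 / (27.9 − 12.0) = 138 / 15.9 = 8.679 d.
2nd instar: 113 / (27.9 − 10.8) = 113 / 17.1 = 6.608 d.
Sum = 23.065 ≈ 23.1 days.

23.1 days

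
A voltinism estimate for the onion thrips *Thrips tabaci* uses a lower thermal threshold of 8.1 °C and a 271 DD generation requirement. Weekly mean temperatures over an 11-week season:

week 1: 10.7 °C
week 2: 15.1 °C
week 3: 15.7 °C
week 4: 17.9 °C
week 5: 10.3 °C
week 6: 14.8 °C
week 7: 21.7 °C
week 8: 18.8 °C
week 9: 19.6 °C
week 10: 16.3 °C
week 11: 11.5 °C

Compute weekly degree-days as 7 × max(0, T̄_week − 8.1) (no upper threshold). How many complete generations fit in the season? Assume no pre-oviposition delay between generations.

2 generations

Weekly DD (7 × max(0, T̄ − 8.1)): 18.2, 49.0, 53.2, 68.6, 15.4, 46.9, 95.2, 74.9, 80.5, 57.4, 23.8.
Season total = 583.1 DD.
Complete generations = ⌊583.1 / 271⌋ = 2.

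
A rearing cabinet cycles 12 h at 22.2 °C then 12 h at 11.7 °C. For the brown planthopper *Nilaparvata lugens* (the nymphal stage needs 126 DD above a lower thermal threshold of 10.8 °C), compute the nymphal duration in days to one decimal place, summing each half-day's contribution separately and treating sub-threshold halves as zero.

Day half: max(0, 22.2 − 10.8) × 0.5 = 11.4 × 0.5 = 5.70 DD.
Night half: max(0, 11.7 − 10.8) × 0.5 = 0.9 × 0.5 = 0.45 DD.
Per 24 h: 6.15 DD/day.
Duration = 126 / 6.15 = 20.488 ≈ 20.5 days.

20.5 days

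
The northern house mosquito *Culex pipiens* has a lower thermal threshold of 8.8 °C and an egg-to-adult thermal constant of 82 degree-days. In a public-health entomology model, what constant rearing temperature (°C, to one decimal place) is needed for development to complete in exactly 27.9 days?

Required daily accumulation = 82 / 27.9 = 2.939 DD/day.
T = T_base + 2.939 = 8.8 + 2.939 = 11.739 ≈ 11.7 °C.

11.7 °C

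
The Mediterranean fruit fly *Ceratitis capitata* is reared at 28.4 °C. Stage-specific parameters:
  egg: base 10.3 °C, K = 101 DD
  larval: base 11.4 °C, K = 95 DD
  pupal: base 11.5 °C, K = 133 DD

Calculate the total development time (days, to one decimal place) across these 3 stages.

19.0 days

egg: 101 / (28.4 − 10.3) = 101 / 18.1 = 5.580 d.
larval: 95 / (28.4 − 11.4) = 95 / 17.0 = 5.588 d.
pupal: 133 / (28.4 − 11.5) = 133 / 16.9 = 7.870 d.
Sum = 19.038 ≈ 19.0 days.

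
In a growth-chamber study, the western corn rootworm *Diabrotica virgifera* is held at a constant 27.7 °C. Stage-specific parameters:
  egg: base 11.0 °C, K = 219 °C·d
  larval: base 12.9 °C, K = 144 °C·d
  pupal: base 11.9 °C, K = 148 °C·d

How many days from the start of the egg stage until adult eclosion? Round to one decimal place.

egg: 219 / (27.7 − 11.0) = 219 / 16.7 = 13.114 d.
larval: 144 / (27.7 − 12.9) = 144 / 14.8 = 9.730 d.
pupal: 148 / (27.7 − 11.9) = 148 / 15.8 = 9.367 d.
Sum = 32.211 ≈ 32.2 days.

32.2 days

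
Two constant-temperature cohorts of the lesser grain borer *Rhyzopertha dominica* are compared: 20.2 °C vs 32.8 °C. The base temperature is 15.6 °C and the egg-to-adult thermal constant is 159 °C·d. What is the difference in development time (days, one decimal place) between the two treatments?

At 20.2 °C: 159 / (20.2 − 15.6) = 159 / 4.6 = 34.565 d.
At 32.8 °C: 159 / (32.8 − 15.6) = 159 / 17.2 = 9.244 d.
Difference = |34.565 − 9.244| = 25.321 ≈ 25.3 days.

25.3 days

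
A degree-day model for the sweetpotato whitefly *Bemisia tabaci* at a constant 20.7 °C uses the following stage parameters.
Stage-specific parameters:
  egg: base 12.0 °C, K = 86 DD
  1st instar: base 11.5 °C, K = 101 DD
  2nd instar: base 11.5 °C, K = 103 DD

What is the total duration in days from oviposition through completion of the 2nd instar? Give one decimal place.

egg: 86 / (20.7 − 12.0) = 86 / 8.7 = 9.885 d.
1st instar: 101 / (20.7 − 11.5) = 101 / 9.2 = 10.978 d.
2nd instar: 103 / (20.7 − 11.5) = 103 / 9.2 = 11.196 d.
Sum = 32.059 ≈ 32.1 days.

32.1 days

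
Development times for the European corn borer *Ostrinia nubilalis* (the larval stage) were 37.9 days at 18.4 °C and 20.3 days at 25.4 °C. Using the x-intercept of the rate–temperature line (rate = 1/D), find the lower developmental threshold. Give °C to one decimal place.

10.3 °C

Linear rate model ⇒ the product D·(T − T_b) is constant across temperatures.
37.9·(18.4 − T_b) = 20.3·(25.4 − T_b)
T_b = (37.9·18.4 − 20.3·25.4) / (37.9 − 20.3) = 181.74 / 17.6 = 10.326 °C ≈ 10.3 °C.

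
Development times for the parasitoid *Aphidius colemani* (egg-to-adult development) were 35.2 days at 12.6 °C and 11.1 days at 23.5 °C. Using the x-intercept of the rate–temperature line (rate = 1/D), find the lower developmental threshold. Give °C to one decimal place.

Linear rate model ⇒ the product D·(T − T_b) is constant across temperatures.
35.2·(12.6 − T_b) = 11.1·(23.5 − T_b)
T_b = (35.2·12.6 − 11.1·23.5) / (35.2 − 11.1) = 182.67 / 24.1 = 7.580 °C ≈ 7.6 °C.

7.6 °C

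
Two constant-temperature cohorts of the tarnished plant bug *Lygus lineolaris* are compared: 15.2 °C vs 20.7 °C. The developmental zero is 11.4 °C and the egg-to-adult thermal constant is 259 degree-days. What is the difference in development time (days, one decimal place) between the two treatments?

At 15.2 °C: 259 / (15.2 − 11.4) = 259 / 3.8 = 68.158 d.
At 20.7 °C: 259 / (20.7 − 11.4) = 259 / 9.3 = 27.849 d.
Difference = |68.158 − 27.849| = 40.308 ≈ 40.3 days.

40.3 days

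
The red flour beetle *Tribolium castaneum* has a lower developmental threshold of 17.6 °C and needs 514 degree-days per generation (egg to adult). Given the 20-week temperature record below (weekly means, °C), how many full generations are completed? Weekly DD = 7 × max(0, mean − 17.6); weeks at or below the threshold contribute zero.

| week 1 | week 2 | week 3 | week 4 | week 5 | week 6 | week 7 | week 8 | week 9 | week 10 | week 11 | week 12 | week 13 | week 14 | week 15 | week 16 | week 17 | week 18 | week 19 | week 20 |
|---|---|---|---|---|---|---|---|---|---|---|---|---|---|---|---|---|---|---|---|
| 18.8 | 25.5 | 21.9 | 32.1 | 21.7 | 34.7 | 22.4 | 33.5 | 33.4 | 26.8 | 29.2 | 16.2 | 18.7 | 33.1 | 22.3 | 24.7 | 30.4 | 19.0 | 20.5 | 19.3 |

2 generations

Weekly DD (7 × max(0, T̄ − 17.6)): 8.4, 55.3, 30.1, 101.5, 28.7, 119.7, 33.6, 111.3, 110.6, 64.4, 81.2, 0.0, 7.7, 108.5, 32.9, 49.7, 89.6, 9.8, 20.3, 11.9.
Season total = 1075.2 DD.
Complete generations = ⌊1075.2 / 514⌋ = 2.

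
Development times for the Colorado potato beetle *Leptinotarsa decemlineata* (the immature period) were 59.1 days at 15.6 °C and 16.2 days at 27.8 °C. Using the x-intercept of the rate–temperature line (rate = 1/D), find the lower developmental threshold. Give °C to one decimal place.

11.0 °C

Linear rate model ⇒ the product D·(T − T_b) is constant across temperatures.
59.1·(15.6 − T_b) = 16.2·(27.8 − T_b)
T_b = (59.1·15.6 − 16.2·27.8) / (59.1 − 16.2) = 471.60 / 42.9 = 10.993 °C ≈ 11.0 °C.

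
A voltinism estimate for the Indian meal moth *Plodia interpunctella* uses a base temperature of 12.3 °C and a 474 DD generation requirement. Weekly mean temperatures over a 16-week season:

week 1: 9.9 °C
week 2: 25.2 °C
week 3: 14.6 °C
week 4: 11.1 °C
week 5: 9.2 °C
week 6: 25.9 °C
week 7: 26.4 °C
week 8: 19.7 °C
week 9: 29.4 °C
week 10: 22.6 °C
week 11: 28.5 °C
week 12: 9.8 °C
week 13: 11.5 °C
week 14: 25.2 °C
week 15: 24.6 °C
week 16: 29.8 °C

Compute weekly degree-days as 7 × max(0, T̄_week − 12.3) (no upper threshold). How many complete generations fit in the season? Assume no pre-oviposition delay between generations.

2 generations

Weekly DD (7 × max(0, T̄ − 12.3)): 0.0, 90.3, 16.1, 0.0, 0.0, 95.2, 98.7, 51.8, 119.7, 72.1, 113.4, 0.0, 0.0, 90.3, 86.1, 122.5.
Season total = 956.2 DD.
Complete generations = ⌊956.2 / 474⌋ = 2.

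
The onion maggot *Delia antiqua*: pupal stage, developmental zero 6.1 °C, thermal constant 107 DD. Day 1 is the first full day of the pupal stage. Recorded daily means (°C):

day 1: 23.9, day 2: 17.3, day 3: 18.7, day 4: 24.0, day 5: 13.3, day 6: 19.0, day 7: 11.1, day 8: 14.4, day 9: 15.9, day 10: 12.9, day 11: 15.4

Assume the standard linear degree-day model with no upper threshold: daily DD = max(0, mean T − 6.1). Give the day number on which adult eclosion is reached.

day 10

Daily DD above 6.1 °C: 17.8, 11.2, 12.6, 17.9, 7.2, 12.9, 5.0, 8.3, 9.8, 6.8, 9.3.
Cumulative: 17.8, 29.0, 41.6, 59.5, 66.7, 79.6, 84.6, 92.9, 102.7, 109.5, 118.8.
The total first reaches 107 DD on day 10.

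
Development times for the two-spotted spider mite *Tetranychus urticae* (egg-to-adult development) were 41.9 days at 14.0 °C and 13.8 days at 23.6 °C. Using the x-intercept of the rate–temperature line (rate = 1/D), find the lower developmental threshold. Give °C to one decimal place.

Under the model K = D·(T − T_b), so D₁·(T₁ − T_b) = D₂·(T₂ − T_b).
41.9·(14.0 − T_b) = 13.8·(23.6 − T_b)
T_b = (41.9·14.0 − 13.8·23.6) / (41.9 − 13.8) = 260.92 / 28.1 = 9.285 °C ≈ 9.3 °C.

9.3 °C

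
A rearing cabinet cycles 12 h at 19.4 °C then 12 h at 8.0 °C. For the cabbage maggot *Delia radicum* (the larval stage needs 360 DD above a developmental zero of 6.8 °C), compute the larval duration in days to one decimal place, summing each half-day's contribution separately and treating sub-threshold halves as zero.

52.2 days

Day half: max(0, 19.4 − 6.8) × 0.5 = 12.6 × 0.5 = 6.30 DD.
Night half: max(0, 8.0 − 6.8) × 0.5 = 1.2 × 0.5 = 0.60 DD.
Per 24 h: 6.90 DD/day.
Duration = 360 / 6.90 = 52.174 ≈ 52.2 days.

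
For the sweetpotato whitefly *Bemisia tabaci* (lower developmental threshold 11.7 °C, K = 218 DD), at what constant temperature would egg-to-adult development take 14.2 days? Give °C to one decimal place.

Required daily accumulation = 218 / 14.2 = 15.352 DD/day.
T = T_base + 15.352 = 11.7 + 15.352 = 27.052 ≈ 27.1 °C.

27.1 °C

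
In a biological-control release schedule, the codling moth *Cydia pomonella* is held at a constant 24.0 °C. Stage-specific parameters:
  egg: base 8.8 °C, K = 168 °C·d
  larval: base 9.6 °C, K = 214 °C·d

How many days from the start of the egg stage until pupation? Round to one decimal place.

25.9 days

egg: 168 / (24.0 − 8.8) = 168 / 15.2 = 11.053 d.
larval: 214 / (24.0 − 9.6) = 214 / 14.4 = 14.861 d.
Sum = 25.914 ≈ 25.9 days.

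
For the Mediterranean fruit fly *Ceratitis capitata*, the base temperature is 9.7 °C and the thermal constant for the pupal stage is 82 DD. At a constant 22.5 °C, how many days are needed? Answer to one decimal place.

6.4 days

Daily accumulation = 22.5 − 9.7 = 12.8 DD/day.
Duration = 82 / 12.8 = 6.406 ≈ 6.4 days.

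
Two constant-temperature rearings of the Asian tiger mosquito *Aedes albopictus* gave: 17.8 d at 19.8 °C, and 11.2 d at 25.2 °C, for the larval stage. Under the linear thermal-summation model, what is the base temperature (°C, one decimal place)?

10.6 °C

Under the model K = D·(T − T_b), so D₁·(T₁ − T_b) = D₂·(T₂ − T_b).
17.8·(19.8 − T_b) = 11.2·(25.2 − T_b)
T_b = (17.8·19.8 − 11.2·25.2) / (17.8 − 11.2) = 70.20 / 6.6 = 10.636 °C ≈ 10.6 °C.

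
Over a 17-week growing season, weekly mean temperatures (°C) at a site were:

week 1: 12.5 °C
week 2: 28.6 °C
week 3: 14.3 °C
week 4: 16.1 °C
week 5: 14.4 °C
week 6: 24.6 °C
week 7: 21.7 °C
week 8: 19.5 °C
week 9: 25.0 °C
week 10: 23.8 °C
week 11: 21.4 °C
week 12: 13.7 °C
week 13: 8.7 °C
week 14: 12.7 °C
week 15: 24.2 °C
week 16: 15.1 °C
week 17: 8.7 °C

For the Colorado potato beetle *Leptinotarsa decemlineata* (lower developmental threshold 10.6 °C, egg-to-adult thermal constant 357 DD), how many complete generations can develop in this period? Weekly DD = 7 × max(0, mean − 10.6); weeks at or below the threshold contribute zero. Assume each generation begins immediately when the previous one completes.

2 generations

Weekly DD (7 × max(0, T̄ − 10.6)): 13.3, 126.0, 25.9, 38.5, 26.6, 98.0, 77.7, 62.3, 100.8, 92.4, 75.6, 21.7, 0.0, 14.7, 95.2, 31.5, 0.0.
Season total = 900.2 DD.
Complete generations = ⌊900.2 / 357⌋ = 2.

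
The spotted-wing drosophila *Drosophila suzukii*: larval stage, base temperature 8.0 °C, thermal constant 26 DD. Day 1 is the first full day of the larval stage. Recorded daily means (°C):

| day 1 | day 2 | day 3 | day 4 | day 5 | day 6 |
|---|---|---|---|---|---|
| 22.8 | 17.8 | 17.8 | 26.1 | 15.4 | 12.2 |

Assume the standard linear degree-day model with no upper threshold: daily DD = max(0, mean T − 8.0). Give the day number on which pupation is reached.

day 3

Daily DD above 8.0 °C: 14.8, 9.8, 9.8, 18.1, 7.4, 4.2.
Cumulative: 14.8, 24.6, 34.4, 52.5, 59.9, 64.1.
The total first reaches 26 DD on day 3.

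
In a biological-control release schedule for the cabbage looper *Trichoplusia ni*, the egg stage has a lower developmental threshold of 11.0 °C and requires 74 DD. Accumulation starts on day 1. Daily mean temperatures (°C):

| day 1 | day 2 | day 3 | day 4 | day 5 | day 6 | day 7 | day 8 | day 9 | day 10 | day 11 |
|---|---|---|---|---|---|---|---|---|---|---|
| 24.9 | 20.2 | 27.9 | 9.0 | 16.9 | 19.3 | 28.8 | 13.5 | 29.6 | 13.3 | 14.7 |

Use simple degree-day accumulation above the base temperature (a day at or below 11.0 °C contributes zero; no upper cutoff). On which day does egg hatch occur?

day 8

Daily DD above 11.0 °C: 13.9, 9.2, 16.9, 0.0, 5.9, 8.3, 17.8, 2.5, 18.6, 2.3, 3.7.
Cumulative: 13.9, 23.1, 40.0, 40.0, 45.9, 54.2, 72.0, 74.5, 93.1, 95.4, 99.1.
The total first reaches 74 DD on day 8.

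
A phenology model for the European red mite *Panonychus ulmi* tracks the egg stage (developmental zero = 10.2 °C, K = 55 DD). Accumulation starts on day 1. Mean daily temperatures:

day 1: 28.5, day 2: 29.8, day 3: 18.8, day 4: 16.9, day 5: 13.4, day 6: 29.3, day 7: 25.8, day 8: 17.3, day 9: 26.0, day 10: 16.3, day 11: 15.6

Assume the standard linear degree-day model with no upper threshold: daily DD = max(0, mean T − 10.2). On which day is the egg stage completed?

Daily DD above 10.2 °C: 18.3, 19.6, 8.6, 6.7, 3.2, 19.1, 15.6, 7.1, 15.8, 6.1, 5.4.
Cumulative: 18.3, 37.9, 46.5, 53.2, 56.4, 75.5, 91.1, 98.2, 114.0, 120.1, 125.5.
The total first reaches 55 DD on day 5.

day 5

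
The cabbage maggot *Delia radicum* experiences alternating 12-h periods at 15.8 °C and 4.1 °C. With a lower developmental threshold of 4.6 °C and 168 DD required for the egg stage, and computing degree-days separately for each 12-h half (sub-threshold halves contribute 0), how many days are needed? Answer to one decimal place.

Day half: max(0, 15.8 − 4.6) × 0.5 = 11.2 × 0.5 = 5.60 DD.
Night half: max(0, 4.1 − 4.6) × 0.5 = 0.0 × 0.5 = 0.00 DD.
Per 24 h: 5.60 DD/day.
Duration = 168 / 5.60 = 30.000 ≈ 30.0 days.

30.0 days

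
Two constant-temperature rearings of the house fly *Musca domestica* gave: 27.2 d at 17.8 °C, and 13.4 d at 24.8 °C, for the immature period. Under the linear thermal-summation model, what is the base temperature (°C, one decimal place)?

Under the model K = D·(T − T_b), so D₁·(T₁ − T_b) = D₂·(T₂ − T_b).
27.2·(17.8 − T_b) = 13.4·(24.8 − T_b)
T_b = (27.2·17.8 − 13.4·24.8) / (27.2 − 13.4) = 151.84 / 13.8 = 11.003 °C ≈ 11.0 °C.

11.0 °C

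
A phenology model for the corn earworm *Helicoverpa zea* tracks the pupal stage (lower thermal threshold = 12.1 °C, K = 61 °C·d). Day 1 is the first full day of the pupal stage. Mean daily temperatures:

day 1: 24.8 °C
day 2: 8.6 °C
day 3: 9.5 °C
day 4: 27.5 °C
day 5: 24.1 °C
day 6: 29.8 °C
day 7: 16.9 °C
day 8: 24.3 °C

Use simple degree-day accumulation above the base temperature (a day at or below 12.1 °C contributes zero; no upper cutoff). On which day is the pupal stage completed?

day 7

Daily DD above 12.1 °C: 12.7, 0.0, 0.0, 15.4, 12.0, 17.7, 4.8, 12.2.
Cumulative: 12.7, 12.7, 12.7, 28.1, 40.1, 57.8, 62.6, 74.8.
The total first reaches 61 DD on day 7.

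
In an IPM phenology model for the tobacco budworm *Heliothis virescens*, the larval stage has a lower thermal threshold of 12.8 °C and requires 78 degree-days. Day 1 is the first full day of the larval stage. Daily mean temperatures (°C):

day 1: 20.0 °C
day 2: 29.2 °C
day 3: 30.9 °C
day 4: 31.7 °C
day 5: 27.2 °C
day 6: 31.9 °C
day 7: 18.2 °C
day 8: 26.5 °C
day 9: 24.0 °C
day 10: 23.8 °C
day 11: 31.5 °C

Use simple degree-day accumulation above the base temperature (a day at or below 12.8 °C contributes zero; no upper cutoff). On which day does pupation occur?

Daily DD above 12.8 °C: 7.2, 16.4, 18.1, 18.9, 14.4, 19.1, 5.4, 13.7, 11.2, 11.0, 18.7.
Cumulative: 7.2, 23.6, 41.7, 60.6, 75.0, 94.1, 99.5, 113.2, 124.4, 135.4, 154.1.
The total first reaches 78 DD on day 6.

day 6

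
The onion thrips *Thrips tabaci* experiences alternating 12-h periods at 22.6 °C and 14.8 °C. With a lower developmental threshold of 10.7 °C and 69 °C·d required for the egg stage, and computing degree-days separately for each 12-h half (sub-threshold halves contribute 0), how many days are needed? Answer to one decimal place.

8.6 days

Day half: max(0, 22.6 − 10.7) × 0.5 = 11.9 × 0.5 = 5.95 DD.
Night half: max(0, 14.8 − 10.7) × 0.5 = 4.1 × 0.5 = 2.05 DD.
Per 24 h: 8.00 DD/day.
Duration = 69 / 8.00 = 8.625 ≈ 8.6 days.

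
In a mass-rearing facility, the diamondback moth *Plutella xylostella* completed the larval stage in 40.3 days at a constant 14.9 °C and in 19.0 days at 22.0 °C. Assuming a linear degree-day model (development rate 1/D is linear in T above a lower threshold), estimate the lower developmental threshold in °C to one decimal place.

8.6 °C

Under the model K = D·(T − T_b), so D₁·(T₁ − T_b) = D₂·(T₂ − T_b).
40.3·(14.9 − T_b) = 19.0·(22.0 − T_b)
T_b = (40.3·14.9 − 19.0·22.0) / (40.3 − 19.0) = 182.47 / 21.3 = 8.567 °C ≈ 8.6 °C.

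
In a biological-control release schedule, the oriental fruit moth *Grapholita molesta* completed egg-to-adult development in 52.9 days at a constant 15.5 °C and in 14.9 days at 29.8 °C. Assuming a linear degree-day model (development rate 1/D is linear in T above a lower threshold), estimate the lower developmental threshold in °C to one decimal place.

9.9 °C

Linear rate model ⇒ the product D·(T − T_b) is constant across temperatures.
52.9·(15.5 − T_b) = 14.9·(29.8 − T_b)
T_b = (52.9·15.5 − 14.9·29.8) / (52.9 − 14.9) = 375.93 / 38.0 = 9.893 °C ≈ 9.9 °C.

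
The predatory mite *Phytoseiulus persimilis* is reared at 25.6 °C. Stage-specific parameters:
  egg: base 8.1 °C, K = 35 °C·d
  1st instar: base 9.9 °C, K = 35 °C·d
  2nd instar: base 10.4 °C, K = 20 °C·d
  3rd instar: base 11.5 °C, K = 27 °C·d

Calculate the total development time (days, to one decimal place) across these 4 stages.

7.5 days

egg: 35 / (25.6 − 8.1) = 35 / 17.5 = 2.000 d.
1st instar: 35 / (25.6 − 9.9) = 35 / 15.7 = 2.229 d.
2nd instar: 20 / (25.6 − 10.4) = 20 / 15.2 = 1.316 d.
3rd instar: 27 / (25.6 − 11.5) = 27 / 14.1 = 1.915 d.
Sum = 7.460 ≈ 7.5 days.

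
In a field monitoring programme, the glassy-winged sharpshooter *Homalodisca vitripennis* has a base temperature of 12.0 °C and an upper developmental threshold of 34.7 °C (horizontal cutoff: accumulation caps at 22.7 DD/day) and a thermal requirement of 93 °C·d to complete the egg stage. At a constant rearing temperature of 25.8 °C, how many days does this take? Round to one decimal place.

6.7 days

Daily accumulation = 25.8 − 12.0 = 13.8 DD/day.
Duration = 93 / 13.8 = 6.739 ≈ 6.7 days.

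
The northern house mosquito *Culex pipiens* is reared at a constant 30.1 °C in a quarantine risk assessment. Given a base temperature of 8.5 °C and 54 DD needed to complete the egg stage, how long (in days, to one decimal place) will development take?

Daily accumulation = 30.1 − 8.5 = 21.6 DD/day.
Duration = 54 / 21.6 = 2.500 ≈ 2.5 days.

2.5 days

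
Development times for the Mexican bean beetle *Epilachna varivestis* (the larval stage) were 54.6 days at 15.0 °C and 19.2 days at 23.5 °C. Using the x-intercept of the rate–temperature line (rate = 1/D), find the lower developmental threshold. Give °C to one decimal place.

10.4 °C

Under the model K = D·(T − T_b), so D₁·(T₁ − T_b) = D₂·(T₂ − T_b).
54.6·(15.0 − T_b) = 19.2·(23.5 − T_b)
T_b = (54.6·15.0 − 19.2·23.5) / (54.6 − 19.2) = 367.80 / 35.4 = 10.390 °C ≈ 10.4 °C.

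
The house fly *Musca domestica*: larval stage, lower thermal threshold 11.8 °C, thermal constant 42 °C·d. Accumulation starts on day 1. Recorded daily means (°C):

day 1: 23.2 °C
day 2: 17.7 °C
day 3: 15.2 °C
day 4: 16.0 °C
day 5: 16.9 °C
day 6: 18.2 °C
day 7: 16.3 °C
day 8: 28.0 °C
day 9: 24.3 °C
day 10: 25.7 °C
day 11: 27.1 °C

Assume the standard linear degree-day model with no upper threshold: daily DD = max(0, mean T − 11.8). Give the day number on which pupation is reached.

Daily DD above 11.8 °C: 11.4, 5.9, 3.4, 4.2, 5.1, 6.4, 4.5, 16.2, 12.5, 13.9, 15.3.
Cumulative: 11.4, 17.3, 20.7, 24.9, 30.0, 36.4, 40.9, 57.1, 69.6, 83.5, 98.8.
The total first reaches 42 DD on day 8.

day 8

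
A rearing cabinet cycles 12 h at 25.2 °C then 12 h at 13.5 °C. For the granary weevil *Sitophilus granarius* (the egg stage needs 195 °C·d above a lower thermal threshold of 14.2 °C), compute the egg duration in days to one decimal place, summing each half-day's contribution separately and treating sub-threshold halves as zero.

35.5 days

Day half: max(0, 25.2 − 14.2) × 0.5 = 11.0 × 0.5 = 5.50 DD.
Night half: max(0, 13.5 − 14.2) × 0.5 = 0.0 × 0.5 = 0.00 DD.
Per 24 h: 5.50 DD/day.
Duration = 195 / 5.50 = 35.455 ≈ 35.5 days.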